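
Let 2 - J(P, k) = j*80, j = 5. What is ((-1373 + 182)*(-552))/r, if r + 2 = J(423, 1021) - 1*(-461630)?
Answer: 328716/230615 ≈ 1.4254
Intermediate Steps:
J(P, k) = -398 (J(P, k) = 2 - 5*80 = 2 - 1*400 = 2 - 400 = -398)
r = 461230 (r = -2 + (-398 - 1*(-461630)) = -2 + (-398 + 461630) = -2 + 461232 = 461230)
((-1373 + 182)*(-552))/r = ((-1373 + 182)*(-552))/461230 = -1191*(-552)*(1/461230) = 657432*(1/461230) = 328716/230615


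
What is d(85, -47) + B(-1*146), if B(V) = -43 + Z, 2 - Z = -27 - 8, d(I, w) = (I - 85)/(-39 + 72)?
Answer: -6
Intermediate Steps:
d(I, w) = -85/33 + I/33 (d(I, w) = (-85 + I)/33 = (-85 + I)*(1/33) = -85/33 + I/33)
Z = 37 (Z = 2 - (-27 - 8) = 2 - 1*(-35) = 2 + 35 = 37)
B(V) = -6 (B(V) = -43 + 37 = -6)
d(85, -47) + B(-1*146) = (-85/33 + (1/33)*85) - 6 = (-85/33 + 85/33) - 6 = 0 - 6 = -6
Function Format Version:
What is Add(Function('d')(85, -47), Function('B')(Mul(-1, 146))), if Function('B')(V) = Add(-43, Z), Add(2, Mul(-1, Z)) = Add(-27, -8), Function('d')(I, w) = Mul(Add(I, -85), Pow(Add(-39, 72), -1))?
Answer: -6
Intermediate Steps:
Function('d')(I, w) = Add(Rational(-85, 33), Mul(Rational(1, 33), I)) (Function('d')(I, w) = Mul(Add(-85, I), Pow(33, -1)) = Mul(Add(-85, I), Rational(1, 33)) = Add(Rational(-85, 33), Mul(Rational(1, 33), I)))
Z = 37 (Z = Add(2, Mul(-1, Add(-27, -8))) = Add(2, Mul(-1, -35)) = Add(2, 35) = 37)
Function('B')(V) = -6 (Function('B')(V) = Add(-43, 37) = -6)
Add(Function('d')(85, -47), Function('B')(Mul(-1, 146))) = Add(Add(Rational(-85, 33), Mul(Rational(1, 33), 85)), -6) = Add(Add(Rational(-85, 33), Rational(85, 33)), -6) = Add(0, -6) = -6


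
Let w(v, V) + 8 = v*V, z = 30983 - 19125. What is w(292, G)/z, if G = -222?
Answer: -32416/5929 ≈ -5.4674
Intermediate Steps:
z = 11858
w(v, V) = -8 + V*v (w(v, V) = -8 + v*V = -8 + V*v)
w(292, G)/z = (-8 - 222*292)/11858 = (-8 - 64824)*(1/11858) = -64832*1/11858 = -32416/5929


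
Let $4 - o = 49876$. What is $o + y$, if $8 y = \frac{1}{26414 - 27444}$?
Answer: $- \frac{410945281}{8240} \approx -49872.0$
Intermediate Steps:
$o = -49872$ ($o = 4 - 49876 = -49872$)
$y = - \frac{1}{8240}$ ($y = \frac{1}{8 \left(26414 - 27444\right)} = \frac{1}{8 \left(-1030\right)} = \frac{1}{8} \left(- \frac{1}{1030}\right) = - \frac{1}{8240} \approx -0.00012136$)
$o + y = -49872 - \frac{1}{8240} = - \frac{410945281}{8240}$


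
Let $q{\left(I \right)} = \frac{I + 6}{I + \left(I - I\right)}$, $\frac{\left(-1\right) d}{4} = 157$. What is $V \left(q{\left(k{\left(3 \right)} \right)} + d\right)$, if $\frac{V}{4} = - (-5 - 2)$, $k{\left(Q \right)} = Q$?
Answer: $-17500$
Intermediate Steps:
$d = -628$ ($d = \left(-4\right) 157 = -628$)
$q{\left(I \right)} = \frac{6 + I}{I}$ ($q{\left(I \right)} = \frac{6 + I}{I + 0} = \frac{6 + I}{I}$)
$V = 28$ ($V = 4 \left(- (-5 - 2)\right) = 4 \left(\left(-1\right) \left(-7\right)\right) = 4 \cdot 7 = 28$)
$V \left(q{\left(k{\left(3 \right)} \right)} + d\right) = 28 \left(\frac{6 + 3}{3} - 628\right) = 28 \left(\frac{1}{3} \cdot 9 - 628\right) = 28 \left(3 - 628\right) = 28 \left(-625\right) = -17500$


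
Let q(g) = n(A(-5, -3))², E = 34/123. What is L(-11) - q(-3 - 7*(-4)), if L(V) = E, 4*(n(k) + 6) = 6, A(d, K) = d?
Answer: -9827/492 ≈ -19.974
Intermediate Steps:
n(k) = -9/2 (n(k) = -6 + (¼)*6 = -6 + 3/2 = -9/2)
E = 34/123 (E = 34*(1/123) = 34/123 ≈ 0.27642)
L(V) = 34/123
q(g) = 81/4 (q(g) = (-9/2)² = 81/4)
L(-11) - q(-3 - 7*(-4)) = 34/123 - 1*81/4 = 34/123 - 81/4 = -9827/492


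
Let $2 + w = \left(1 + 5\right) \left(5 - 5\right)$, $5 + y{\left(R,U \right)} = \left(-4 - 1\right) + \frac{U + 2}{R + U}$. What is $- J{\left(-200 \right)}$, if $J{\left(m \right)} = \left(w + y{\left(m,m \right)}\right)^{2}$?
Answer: $- \frac{5294601}{40000} \approx -132.36$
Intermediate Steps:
$y{\left(R,U \right)} = -10 + \frac{2 + U}{R + U}$ ($y{\left(R,U \right)} = -5 + \left(\left(-4 - 1\right) + \frac{U + 2}{R + U}\right) = -5 - \left(5 - \frac{2 + U}{R + U}\right) = -10 + \frac{2 + U}{R + U}$)
$w = -2$ ($w = -2 + \left(1 + 5\right) \left(5 - 5\right) = -2 + 6 \cdot 0 = -2 + 0 = -2$)
$J{\left(m \right)} = \left(-2 + \frac{2 - 19 m}{2 m}\right)^{2}$ ($J{\left(m \right)} = \left(-2 + \frac{2 - 10 m - 9 m}{m + m}\right)^{2} = \left(-2 + \frac{2 - 19 m}{2 m}\right)^{2}$)
$- J{\left(-200 \right)} = - \frac{\left(-2 + 23 \left(-200\right)\right)^{2}}{4 \cdot 40000} = - \frac{\left(-2 - 4600\right)^{2}}{4 \cdot 40000} = - \frac{\left(-4602\right)^{2}}{4 \cdot 40000} = - \frac{21178404}{4 \cdot 40000} = \left(-1\right) \frac{5294601}{40000} = - \frac{5294601}{40000}$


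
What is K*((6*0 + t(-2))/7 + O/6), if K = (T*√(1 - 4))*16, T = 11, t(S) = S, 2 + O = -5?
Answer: -5368*I*√3/21 ≈ -442.75*I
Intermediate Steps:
O = -7 (O = -2 - 5 = -7)
K = 176*I*√3 (K = (11*√(1 - 4))*16 = (11*√(-3))*16 = (11*(I*√3))*16 = (11*I*√3)*16 = 176*I*√3 ≈ 304.84*I)
K*((6*0 + t(-2))/7 + O/6) = (176*I*√3)*((6*0 - 2)/7 - 7/6) = (176*I*√3)*((0 - 2)*(⅐) - 7*⅙) = (176*I*√3)*(-2*⅐ - 7/6) = (176*I*√3)*(-2/7 - 7/6) = (176*I*√3)*(-61/42) = -5368*I*√3/21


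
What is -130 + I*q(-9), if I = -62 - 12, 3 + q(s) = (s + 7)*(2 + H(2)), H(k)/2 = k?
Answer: 980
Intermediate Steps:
H(k) = 2*k
q(s) = 39 + 6*s (q(s) = -3 + (s + 7)*(2 + 2*2) = -3 + (7 + s)*(2 + 4) = -3 + (7 + s)*6 = -3 + (42 + 6*s) = 39 + 6*s)
I = -74
-130 + I*q(-9) = -130 - 74*(39 + 6*(-9)) = -130 - 74*(39 - 54) = -130 - 74*(-15) = -130 + 1110 = 980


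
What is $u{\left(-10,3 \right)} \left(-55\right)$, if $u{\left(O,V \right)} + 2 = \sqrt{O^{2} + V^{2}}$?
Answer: $110 - 55 \sqrt{109} \approx -464.22$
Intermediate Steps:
$u{\left(O,V \right)} = -2 + \sqrt{O^{2} + V^{2}}$
$u{\left(-10,3 \right)} \left(-55\right) = \left(-2 + \sqrt{\left(-10\right)^{2} + 3^{2}}\right) \left(-55\right) = \left(-2 + \sqrt{100 + 9}\right) \left(-55\right) = \left(-2 + \sqrt{109}\right) \left(-55\right) = 110 - 55 \sqrt{109}$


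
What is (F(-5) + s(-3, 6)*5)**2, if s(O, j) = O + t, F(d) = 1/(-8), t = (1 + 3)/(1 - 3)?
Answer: 40401/64 ≈ 631.27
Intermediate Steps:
t = -2 (t = 4/(-2) = 4*(-1/2) = -2)
F(d) = -1/8
s(O, j) = -2 + O (s(O, j) = O - 2 = -2 + O)
(F(-5) + s(-3, 6)*5)**2 = (-1/8 + (-2 - 3)*5)**2 = (-1/8 - 5*5)**2 = (-1/8 - 25)**2 = (-201/8)**2 = 40401/64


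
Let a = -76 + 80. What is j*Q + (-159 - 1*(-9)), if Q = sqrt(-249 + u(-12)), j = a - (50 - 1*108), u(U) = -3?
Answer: -150 + 372*I*sqrt(7) ≈ -150.0 + 984.22*I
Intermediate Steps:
a = 4
j = 62 (j = 4 - (50 - 1*108) = 4 - (50 - 108) = 4 - 1*(-58) = 4 + 58 = 62)
Q = 6*I*sqrt(7) (Q = sqrt(-249 - 3) = sqrt(-252) = 6*I*sqrt(7) ≈ 15.875*I)
j*Q + (-159 - 1*(-9)) = 62*(6*I*sqrt(7)) + (-159 - 1*(-9)) = 372*I*sqrt(7) + (-159 + 9) = 372*I*sqrt(7) - 150 = -150 + 372*I*sqrt(7)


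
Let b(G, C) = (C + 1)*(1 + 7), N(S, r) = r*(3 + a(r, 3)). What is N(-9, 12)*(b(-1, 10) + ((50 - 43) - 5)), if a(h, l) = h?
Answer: 16200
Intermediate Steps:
N(S, r) = r*(3 + r)
b(G, C) = 8 + 8*C (b(G, C) = (1 + C)*8 = 8 + 8*C)
N(-9, 12)*(b(-1, 10) + ((50 - 43) - 5)) = (12*(3 + 12))*((8 + 8*10) + ((50 - 43) - 5)) = (12*15)*((8 + 80) + (7 - 5)) = 180*(88 + 2) = 180*90 = 16200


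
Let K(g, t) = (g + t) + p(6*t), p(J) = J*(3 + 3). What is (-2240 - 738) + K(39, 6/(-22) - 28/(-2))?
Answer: -26742/11 ≈ -2431.1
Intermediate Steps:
p(J) = 6*J (p(J) = J*6 = 6*J)
K(g, t) = g + 37*t (K(g, t) = (g + t) + 6*(6*t) = (g + t) + 36*t = g + 37*t)
(-2240 - 738) + K(39, 6/(-22) - 28/(-2)) = (-2240 - 738) + (39 + 37*(6/(-22) - 28/(-2))) = -2978 + (39 + 37*(6*(-1/22) - 28*(-½))) = -2978 + (39 + 37*(-3/11 + 14)) = -2978 + (39 + 37*(151/11)) = -2978 + (39 + 5587/11) = -2978 + 6016/11 = -26742/11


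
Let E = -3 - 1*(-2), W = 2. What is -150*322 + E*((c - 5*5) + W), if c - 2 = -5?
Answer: -48274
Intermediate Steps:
c = -3 (c = 2 - 5 = -3)
E = -1 (E = -3 + 2 = -1)
-150*322 + E*((c - 5*5) + W) = -150*322 - ((-3 - 5*5) + 2) = -48300 - ((-3 - 1*25) + 2) = -48300 - ((-3 - 25) + 2) = -48300 - (-28 + 2) = -48300 - 1*(-26) = -48300 + 26 = -48274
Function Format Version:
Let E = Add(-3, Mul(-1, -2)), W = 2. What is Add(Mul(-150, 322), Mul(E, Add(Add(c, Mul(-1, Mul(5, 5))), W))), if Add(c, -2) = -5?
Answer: -48274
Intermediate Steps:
c = -3 (c = Add(2, -5) = -3)
E = -1 (E = Add(-3, 2) = -1)
Add(Mul(-150, 322), Mul(E, Add(Add(c, Mul(-1, Mul(5, 5))), W))) = Add(Mul(-150, 322), Mul(-1, Add(Add(-3, Mul(-1, Mul(5, 5))), 2))) = Add(-48300, Mul(-1, Add(Add(-3, Mul(-1, 25)), 2))) = Add(-48300, Mul(-1, Add(Add(-3, -25), 2))) = Add(-48300, Mul(-1, Add(-28, 2))) = Add(-48300, Mul(-1, -26)) = Add(-48300, 26) = -48274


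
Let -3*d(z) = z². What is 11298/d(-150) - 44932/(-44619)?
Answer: -27852577/55773750 ≈ -0.49938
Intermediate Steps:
d(z) = -z²/3
11298/d(-150) - 44932/(-44619) = 11298/((-⅓*(-150)²)) - 44932/(-44619) = 11298/((-⅓*22500)) - 44932*(-1/44619) = 11298/(-7500) + 44932/44619 = 11298*(-1/7500) + 44932/44619 = -1883/1250 + 44932/44619 = -27852577/55773750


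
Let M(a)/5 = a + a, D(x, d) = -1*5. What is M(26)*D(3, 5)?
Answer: -1300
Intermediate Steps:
D(x, d) = -5
M(a) = 10*a (M(a) = 5*(a + a) = 5*(2*a) = 10*a)
M(26)*D(3, 5) = (10*26)*(-5) = 260*(-5) = -1300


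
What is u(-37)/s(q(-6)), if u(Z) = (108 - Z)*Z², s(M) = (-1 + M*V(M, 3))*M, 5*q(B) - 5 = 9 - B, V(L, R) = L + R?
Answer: 198505/108 ≈ 1838.0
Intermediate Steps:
q(B) = 14/5 - B/5 (q(B) = 1 + (9 - B)/5 = 1 + (9/5 - B/5) = 14/5 - B/5)
s(M) = M*(-1 + M*(3 + M)) (s(M) = (-1 + M*(M + 3))*M = (-1 + M*(3 + M))*M = M*(-1 + M*(3 + M)))
u(Z) = Z²*(108 - Z)
u(-37)/s(q(-6)) = ((-37)²*(108 - 1*(-37)))/(((14/5 - ⅕*(-6))*(-1 + (14/5 - ⅕*(-6))*(3 + (14/5 - ⅕*(-6)))))) = (1369*(108 + 37))/(((14/5 + 6/5)*(-1 + (14/5 + 6/5)*(3 + (14/5 + 6/5))))) = (1369*145)/((4*(-1 + 4*(3 + 4)))) = 198505/((4*(-1 + 4*7))) = 198505/((4*(-1 + 28))) = 198505/((4*27)) = 198505/108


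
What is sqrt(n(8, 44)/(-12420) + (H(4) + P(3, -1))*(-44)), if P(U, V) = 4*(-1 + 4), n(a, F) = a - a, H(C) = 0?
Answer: 4*I*sqrt(33) ≈ 22.978*I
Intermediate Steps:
n(a, F) = 0
P(U, V) = 12 (P(U, V) = 4*3 = 12)
sqrt(n(8, 44)/(-12420) + (H(4) + P(3, -1))*(-44)) = sqrt(0/(-12420) + (0 + 12)*(-44)) = sqrt(0*(-1/12420) + 12*(-44)) = sqrt(0 - 528) = sqrt(-528) = 4*I*sqrt(33)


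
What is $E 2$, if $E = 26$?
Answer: $52$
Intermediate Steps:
$E 2 = 26 \cdot 2 = 52$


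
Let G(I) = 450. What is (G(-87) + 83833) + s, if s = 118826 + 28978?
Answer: 232087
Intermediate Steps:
s = 147804
(G(-87) + 83833) + s = (450 + 83833) + 147804 = 84283 + 147804 = 232087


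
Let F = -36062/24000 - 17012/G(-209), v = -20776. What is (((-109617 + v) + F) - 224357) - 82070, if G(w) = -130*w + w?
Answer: -47108646172597/107844000 ≈ -4.3682e+5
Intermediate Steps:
G(w) = -129*w
F = -230092597/107844000 (F = -36062/24000 - 17012/((-129*(-209))) = -36062*1/24000 - 17012/26961 = -18031/12000 - 17012*1/26961 = -18031/12000 - 17012/26961 = -230092597/107844000 ≈ -2.1336)
(((-109617 + v) + F) - 224357) - 82070 = (((-109617 - 20776) - 230092597/107844000) - 224357) - 82070 = ((-130393 - 230092597/107844000) - 224357) - 82070 = (-14062332784597/107844000 - 224357) - 82070 = -38257889092597/107844000 - 82070 = -47108646172597/107844000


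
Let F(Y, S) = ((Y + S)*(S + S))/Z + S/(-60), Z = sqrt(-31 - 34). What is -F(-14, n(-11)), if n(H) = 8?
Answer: 2/15 - 96*I*sqrt(65)/65 ≈ 0.13333 - 11.907*I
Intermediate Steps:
Z = I*sqrt(65) (Z = sqrt(-65) = I*sqrt(65) ≈ 8.0623*I)
F(Y, S) = -S/60 - 2*I*S*sqrt(65)*(S + Y)/65 (F(Y, S) = ((Y + S)*(S + S))/((I*sqrt(65))) + S/(-60) = ((S + Y)*(2*S))*(-I*sqrt(65)/65) + S*(-1/60) = (2*S*(S + Y))*(-I*sqrt(65)/65) - S/60 = -2*I*S*sqrt(65)*(S + Y)/65 - S/60 = -S/60 - 2*I*S*sqrt(65)*(S + Y)/65)
-F(-14, n(-11)) = -(-1)*I*8*sqrt(65)*(120*8 + 120*(-14) - I*sqrt(65))/3900 = -(-1)*I*8*sqrt(65)*(960 - 1680 - I*sqrt(65))/3900 = -(-1)*I*8*sqrt(65)*(-720 - I*sqrt(65))/3900 = -(-2)*I*sqrt(65)*(-720 - I*sqrt(65))/975 = 2*I*sqrt(65)*(-720 - I*sqrt(65))/975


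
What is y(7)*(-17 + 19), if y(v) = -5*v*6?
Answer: -420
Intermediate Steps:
y(v) = -30*v
y(7)*(-17 + 19) = (-30*7)*(-17 + 19) = -210*2 = -420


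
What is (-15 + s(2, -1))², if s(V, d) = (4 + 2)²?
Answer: 441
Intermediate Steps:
s(V, d) = 36 (s(V, d) = 6² = 36)
(-15 + s(2, -1))² = (-15 + 36)² = 21² = 441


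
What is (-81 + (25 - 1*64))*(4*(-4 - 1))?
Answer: 2400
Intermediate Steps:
(-81 + (25 - 1*64))*(4*(-4 - 1)) = (-81 + (25 - 64))*(4*(-5)) = (-81 - 39)*(-20) = -120*(-20) = 2400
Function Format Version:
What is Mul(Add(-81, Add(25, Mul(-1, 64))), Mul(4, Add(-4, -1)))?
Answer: 2400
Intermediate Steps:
Mul(Add(-81, Add(25, Mul(-1, 64))), Mul(4, Add(-4, -1))) = Mul(Add(-81, Add(25, -64)), Mul(4, -5)) = Mul(Add(-81, -39), -20) = Mul(-120, -20) = 2400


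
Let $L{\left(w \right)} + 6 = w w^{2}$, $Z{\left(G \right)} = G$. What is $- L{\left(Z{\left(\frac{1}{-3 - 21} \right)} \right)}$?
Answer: $\frac{82945}{13824} \approx 6.0001$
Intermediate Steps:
$L{\left(w \right)} = -6 + w^{3}$ ($L{\left(w \right)} = -6 + w w^{2} = -6 + w^{3}$)
$- L{\left(Z{\left(\frac{1}{-3 - 21} \right)} \right)} = - (-6 + \left(\frac{1}{-3 - 21}\right)^{3}) = - (-6 + \left(\frac{1}{-24}\right)^{3}) = - (-6 + \left(- \frac{1}{24}\right)^{3}) = - (-6 - \frac{1}{13824}) = \left(-1\right) \left(- \frac{82945}{13824}\right) = \frac{82945}{13824}$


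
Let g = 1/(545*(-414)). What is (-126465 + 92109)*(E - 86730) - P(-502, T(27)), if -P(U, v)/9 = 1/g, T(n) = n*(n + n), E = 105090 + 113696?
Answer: -4538946606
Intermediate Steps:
E = 218786
T(n) = 2*n² (T(n) = n*(2*n) = 2*n²)
g = -1/225630 (g = (1/545)*(-1/414) = -1/225630 ≈ -4.4320e-6)
P(U, v) = 2030670 (P(U, v) = -9/(-1/225630) = -9*(-225630) = 2030670)
(-126465 + 92109)*(E - 86730) - P(-502, T(27)) = (-126465 + 92109)*(218786 - 86730) - 1*2030670 = -34356*132056 - 2030670 = -4536915936 - 2030670 = -4538946606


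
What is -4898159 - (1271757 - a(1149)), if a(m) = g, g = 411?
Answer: -6169505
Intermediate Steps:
a(m) = 411
-4898159 - (1271757 - a(1149)) = -4898159 - (1271757 - 1*411) = -4898159 - (1271757 - 411) = -4898159 - 1*1271346 = -4898159 - 1271346 = -6169505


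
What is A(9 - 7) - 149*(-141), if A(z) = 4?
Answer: 21013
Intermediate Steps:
A(9 - 7) - 149*(-141) = 4 - 149*(-141) = 4 + 21009 = 21013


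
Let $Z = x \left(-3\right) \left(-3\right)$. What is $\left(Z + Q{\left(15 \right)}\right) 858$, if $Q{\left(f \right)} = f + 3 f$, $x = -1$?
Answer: $43758$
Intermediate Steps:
$Z = -9$ ($Z = \left(-1\right) \left(-3\right) \left(-3\right) = 3 \left(-3\right) = -9$)
$Q{\left(f \right)} = 4 f$
$\left(Z + Q{\left(15 \right)}\right) 858 = \left(-9 + 4 \cdot 15\right) 858 = \left(-9 + 60\right) 858 = 51 \cdot 858 = 43758$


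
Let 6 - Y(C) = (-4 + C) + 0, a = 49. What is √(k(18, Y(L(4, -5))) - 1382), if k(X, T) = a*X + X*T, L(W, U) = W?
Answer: 14*I*√2 ≈ 19.799*I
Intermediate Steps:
Y(C) = 10 - C (Y(C) = 6 - ((-4 + C) + 0) = 6 - (-4 + C) = 6 + (4 - C) = 10 - C)
k(X, T) = 49*X + T*X (k(X, T) = 49*X + X*T = 49*X + T*X)
√(k(18, Y(L(4, -5))) - 1382) = √(18*(49 + (10 - 1*4)) - 1382) = √(18*(49 + (10 - 4)) - 1382) = √(18*(49 + 6) - 1382) = √(18*55 - 1382) = √(990 - 1382) = √(-392) = 14*I*√2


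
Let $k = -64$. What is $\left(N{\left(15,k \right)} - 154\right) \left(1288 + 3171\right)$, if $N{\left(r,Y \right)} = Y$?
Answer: $-972062$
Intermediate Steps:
$\left(N{\left(15,k \right)} - 154\right) \left(1288 + 3171\right) = \left(-64 - 154\right) \left(1288 + 3171\right) = \left(-218\right) 4459 = -972062$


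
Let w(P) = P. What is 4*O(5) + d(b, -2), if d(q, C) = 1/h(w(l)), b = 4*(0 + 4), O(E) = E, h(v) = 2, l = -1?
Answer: 41/2 ≈ 20.500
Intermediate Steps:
b = 16 (b = 4*4 = 16)
d(q, C) = ½ (d(q, C) = 1/2 = ½)
4*O(5) + d(b, -2) = 4*5 + ½ = 20 + ½ = 41/2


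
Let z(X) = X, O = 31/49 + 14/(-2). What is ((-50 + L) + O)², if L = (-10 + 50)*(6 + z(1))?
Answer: 120077764/2401 ≈ 50012.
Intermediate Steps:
O = -312/49 (O = 31*(1/49) + 14*(-½) = 31/49 - 7 = -312/49 ≈ -6.3673)
L = 280 (L = (-10 + 50)*(6 + 1) = 40*7 = 280)
((-50 + L) + O)² = ((-50 + 280) - 312/49)² = (230 - 312/49)² = (10958/49)² = 120077764/2401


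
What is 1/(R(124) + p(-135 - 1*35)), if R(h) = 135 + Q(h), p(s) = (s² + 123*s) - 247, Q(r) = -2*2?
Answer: 1/7874 ≈ 0.00012700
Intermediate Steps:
Q(r) = -4
p(s) = -247 + s² + 123*s
R(h) = 131 (R(h) = 135 - 4 = 131)
1/(R(124) + p(-135 - 1*35)) = 1/(131 + (-247 + (-135 - 1*35)² + 123*(-135 - 1*35))) = 1/(131 + (-247 + (-135 - 35)² + 123*(-135 - 35))) = 1/(131 + (-247 + (-170)² + 123*(-170))) = 1/(131 + (-247 + 28900 - 20910)) = 1/(131 + 7743) = 1/7874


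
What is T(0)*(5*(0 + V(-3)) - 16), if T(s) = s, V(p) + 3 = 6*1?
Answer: 0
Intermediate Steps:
V(p) = 3 (V(p) = -3 + 6*1 = -3 + 6 = 3)
T(0)*(5*(0 + V(-3)) - 16) = 0*(5*(0 + 3) - 16) = 0*(5*3 - 16) = 0*(15 - 16) = 0*(-1) = 0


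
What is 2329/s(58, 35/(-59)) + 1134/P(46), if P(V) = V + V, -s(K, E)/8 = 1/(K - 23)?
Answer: -1872577/184 ≈ -10177.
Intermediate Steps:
s(K, E) = -8/(-23 + K) (s(K, E) = -8/(K - 23) = -8/(-23 + K))
P(V) = 2*V
2329/s(58, 35/(-59)) + 1134/P(46) = 2329/((-8/(-23 + 58))) + 1134/((2*46)) = 2329/((-8/35)) + 1134/92 = 2329/((-8*1/35)) + 1134*(1/92) = 2329/(-8/35) + 567/46 = 2329*(-35/8) + 567/46 = -81515/8 + 567/46 = -1872577/184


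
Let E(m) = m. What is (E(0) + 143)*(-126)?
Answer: -18018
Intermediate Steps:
(E(0) + 143)*(-126) = (0 + 143)*(-126) = 143*(-126) = -18018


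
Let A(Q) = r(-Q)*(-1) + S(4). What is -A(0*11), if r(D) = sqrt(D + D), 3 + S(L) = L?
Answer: -1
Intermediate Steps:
S(L) = -3 + L
r(D) = sqrt(2)*sqrt(D) (r(D) = sqrt(2*D) = sqrt(2)*sqrt(D))
A(Q) = 1 - sqrt(2)*sqrt(-Q) (A(Q) = (sqrt(2)*sqrt(-Q))*(-1) + (-3 + 4) = -sqrt(2)*sqrt(-Q) + 1 = 1 - sqrt(2)*sqrt(-Q))
-A(0*11) = -(1 - sqrt(2)*sqrt(-0*11)) = -(1 - sqrt(2)*sqrt(-1*0)) = -(1 - sqrt(2)*sqrt(0)) = -(1 - 1*sqrt(2)*0) = -(1 + 0) = -1*1 = -1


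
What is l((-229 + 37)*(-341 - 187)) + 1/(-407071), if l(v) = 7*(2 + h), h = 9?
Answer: 31344466/407071 ≈ 77.000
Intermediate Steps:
l(v) = 77 (l(v) = 7*(2 + 9) = 7*11 = 77)
l((-229 + 37)*(-341 - 187)) + 1/(-407071) = 77 + 1/(-407071) = 77 - 1/407071 = 31344466/407071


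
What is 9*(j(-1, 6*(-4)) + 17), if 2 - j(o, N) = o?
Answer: 180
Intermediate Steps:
j(o, N) = 2 - o
9*(j(-1, 6*(-4)) + 17) = 9*((2 - 1*(-1)) + 17) = 9*((2 + 1) + 17) = 9*(3 + 17) = 9*20 = 180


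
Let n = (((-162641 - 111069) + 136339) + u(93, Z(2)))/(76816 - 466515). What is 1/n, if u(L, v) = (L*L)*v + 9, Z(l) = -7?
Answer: 389699/197905 ≈ 1.9691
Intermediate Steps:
u(L, v) = 9 + v*L² (u(L, v) = L²*v + 9 = v*L² + 9 = 9 + v*L²)
n = 197905/389699 (n = (((-162641 - 111069) + 136339) + (9 - 7*93²))/(76816 - 466515) = ((-273710 + 136339) + (9 - 7*8649))/(-389699) = (-137371 + (9 - 60543))*(-1/389699) = (-137371 - 60534)*(-1/389699) = -197905*(-1/389699) = 197905/389699 ≈ 0.50784)
1/n = 1/(197905/389699) = 389699/197905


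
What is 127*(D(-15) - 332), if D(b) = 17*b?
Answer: -74549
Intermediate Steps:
127*(D(-15) - 332) = 127*(17*(-15) - 332) = 127*(-255 - 332) = 127*(-587) = -74549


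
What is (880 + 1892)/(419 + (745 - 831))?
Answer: 308/37 ≈ 8.3243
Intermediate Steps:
(880 + 1892)/(419 + (745 - 831)) = 2772/(419 - 86) = 2772/333 = 2772*(1/333) = 308/37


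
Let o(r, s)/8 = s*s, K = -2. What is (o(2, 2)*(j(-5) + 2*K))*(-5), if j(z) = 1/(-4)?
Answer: 680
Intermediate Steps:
j(z) = -¼
o(r, s) = 8*s² (o(r, s) = 8*(s*s) = 8*s²)
(o(2, 2)*(j(-5) + 2*K))*(-5) = ((8*2²)*(-¼ + 2*(-2)))*(-5) = ((8*4)*(-¼ - 4))*(-5) = (32*(-17/4))*(-5) = -136*(-5) = 680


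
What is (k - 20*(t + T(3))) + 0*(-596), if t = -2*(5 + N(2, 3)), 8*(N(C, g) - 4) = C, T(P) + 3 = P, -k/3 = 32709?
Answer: -97757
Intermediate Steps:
k = -98127 (k = -3*32709 = -98127)
T(P) = -3 + P
N(C, g) = 4 + C/8
t = -37/2 (t = -2*(5 + (4 + (⅛)*2)) = -2*(5 + (4 + ¼)) = -2*(5 + 17/4) = -2*37/4 = -37/2 ≈ -18.500)
(k - 20*(t + T(3))) + 0*(-596) = (-98127 - 20*(-37/2 + (-3 + 3))) + 0*(-596) = (-98127 - 20*(-37/2 + 0)) + 0 = (-98127 - 20*(-37/2)) + 0 = (-98127 + 370) + 0 = -97757 + 0 = -97757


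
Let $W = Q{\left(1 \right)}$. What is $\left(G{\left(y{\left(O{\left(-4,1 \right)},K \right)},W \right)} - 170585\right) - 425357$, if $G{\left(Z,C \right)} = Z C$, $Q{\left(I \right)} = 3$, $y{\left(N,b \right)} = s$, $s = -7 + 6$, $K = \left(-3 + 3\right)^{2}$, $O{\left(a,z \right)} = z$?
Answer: $-595945$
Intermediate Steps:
$K = 0$ ($K = 0^{2} = 0$)
$s = -1$
$y{\left(N,b \right)} = -1$
$W = 3$
$G{\left(Z,C \right)} = C Z$
$\left(G{\left(y{\left(O{\left(-4,1 \right)},K \right)},W \right)} - 170585\right) - 425357 = \left(3 \left(-1\right) - 170585\right) - 425357 = \left(-3 - 170585\right) - 425357 = -170588 - 425357 = -595945$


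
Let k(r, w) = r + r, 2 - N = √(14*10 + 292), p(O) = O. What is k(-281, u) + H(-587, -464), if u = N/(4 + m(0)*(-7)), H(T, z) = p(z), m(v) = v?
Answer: -1026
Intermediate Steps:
H(T, z) = z
N = 2 - 12*√3 (N = 2 - √(14*10 + 292) = 2 - √(140 + 292) = 2 - √432 = 2 - 12*√3 ≈ -18.785)
u = ½ - 3*√3 (u = (2 - 12*√3)/(4 + 0*(-7)) = (2 - 12*√3)/(4 + 0) = (2 - 12*√3)/4 = (2 - 12*√3)*(¼) = ½ - 3*√3 ≈ -4.6962)
k(r, w) = 2*r
k(-281, u) + H(-587, -464) = 2*(-281) - 464 = -562 - 464 = -1026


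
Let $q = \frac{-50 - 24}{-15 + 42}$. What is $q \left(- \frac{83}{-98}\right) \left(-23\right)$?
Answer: $\frac{70633}{1323} \approx 53.388$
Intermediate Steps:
$q = - \frac{74}{27} \approx -2.7407$
$q \left(- \frac{83}{-98}\right) \left(-23\right) = - \frac{74 \left(- \frac{83}{-98}\right)}{27} \left(-23\right) = - \frac{74 \left(\left(-83\right) \left(- \frac{1}{98}\right)\right)}{27} \left(-23\right) = \left(- \frac{74}{27}\right) \frac{83}{98} \left(-23\right) = \left(- \frac{3071}{1323}\right) \left(-23\right) = \frac{70633}{1323}$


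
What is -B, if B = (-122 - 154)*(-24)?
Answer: -6624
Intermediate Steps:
B = 6624 (B = -276*(-24) = 6624)
-B = -1*6624 = -6624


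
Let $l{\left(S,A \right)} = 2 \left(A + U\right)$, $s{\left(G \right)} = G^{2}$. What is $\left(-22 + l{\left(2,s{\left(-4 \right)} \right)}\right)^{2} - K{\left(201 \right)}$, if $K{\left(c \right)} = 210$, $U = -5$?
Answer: $-210$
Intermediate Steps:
$l{\left(S,A \right)} = -10 + 2 A$ ($l{\left(S,A \right)} = 2 \left(A - 5\right) = 2 \left(-5 + A\right) = -10 + 2 A$)
$\left(-22 + l{\left(2,s{\left(-4 \right)} \right)}\right)^{2} - K{\left(201 \right)} = \left(-22 - \left(10 - 2 \left(-4\right)^{2}\right)\right)^{2} - 210 = \left(-22 + \left(-10 + 2 \cdot 16\right)\right)^{2} - 210 = \left(-22 + \left(-10 + 32\right)\right)^{2} - 210 = \left(-22 + 22\right)^{2} - 210 = 0^{2} - 210 = 0 - 210 = -210$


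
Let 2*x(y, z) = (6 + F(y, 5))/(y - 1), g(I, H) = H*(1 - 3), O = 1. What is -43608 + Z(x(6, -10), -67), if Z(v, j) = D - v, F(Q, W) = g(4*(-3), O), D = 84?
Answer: -217622/5 ≈ -43524.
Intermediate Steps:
g(I, H) = -2*H (g(I, H) = H*(-2) = -2*H)
F(Q, W) = -2 (F(Q, W) = -2*1 = -2)
x(y, z) = 2/(-1 + y) (x(y, z) = ((6 - 2)/(y - 1))/2 = (4/(-1 + y))/2 = 2/(-1 + y))
Z(v, j) = 84 - v
-43608 + Z(x(6, -10), -67) = -43608 + (84 - 2/(-1 + 6)) = -43608 + (84 - 2/5) = -43608 + (84 - 1*⅖) = -43608 + (84 - ⅖) = -43608 + 418/5 = -217622/5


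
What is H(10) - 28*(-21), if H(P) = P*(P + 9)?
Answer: 778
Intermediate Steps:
H(P) = P*(9 + P)
H(10) - 28*(-21) = 10*(9 + 10) - 28*(-21) = 10*19 + 588 = 190 + 588 = 778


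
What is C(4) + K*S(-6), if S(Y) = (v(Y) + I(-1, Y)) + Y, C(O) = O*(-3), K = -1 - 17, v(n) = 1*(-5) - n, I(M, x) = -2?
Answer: 114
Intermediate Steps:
v(n) = -5 - n
K = -18
C(O) = -3*O
S(Y) = -7 (S(Y) = ((-5 - Y) - 2) + Y = (-7 - Y) + Y = -7)
C(4) + K*S(-6) = -3*4 - 18*(-7) = -12 + 126 = 114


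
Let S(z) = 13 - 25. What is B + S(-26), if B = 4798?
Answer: 4786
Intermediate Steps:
S(z) = -12
B + S(-26) = 4798 - 12 = 4786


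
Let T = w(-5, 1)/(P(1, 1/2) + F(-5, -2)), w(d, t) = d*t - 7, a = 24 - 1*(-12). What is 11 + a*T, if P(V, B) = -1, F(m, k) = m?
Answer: 83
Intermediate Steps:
a = 36 (a = 24 + 12 = 36)
w(d, t) = -7 + d*t
T = 2 (T = (-7 - 5*1)/(-1 - 5) = (-7 - 5)/(-6) = -12*(-⅙) = 2)
11 + a*T = 11 + 36*2 = 11 + 72 = 83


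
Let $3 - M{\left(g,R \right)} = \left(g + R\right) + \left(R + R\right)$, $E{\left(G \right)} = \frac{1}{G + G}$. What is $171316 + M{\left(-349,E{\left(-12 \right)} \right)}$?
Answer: $\frac{1373345}{8} \approx 1.7167 \cdot 10^{5}$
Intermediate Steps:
$E{\left(G \right)} = \frac{1}{2 G}$
$M{\left(g,R \right)} = 3 - g - 3 R$ ($M{\left(g,R \right)} = 3 - \left(\left(g + R\right) + \left(R + R\right)\right) = 3 - \left(\left(R + g\right) + 2 R\right) = 3 - \left(g + 3 R\right) = 3 - g - 3 R$)
$171316 + M{\left(-349,E{\left(-12 \right)} \right)} = 171316 - \left(-352 + 3 \cdot \frac{1}{2} \frac{1}{-12}\right) = 171316 + \left(3 + 349 - 3 \cdot \frac{1}{2} \left(- \frac{1}{12}\right)\right) = 171316 + \left(3 + 349 - - \frac{1}{8}\right) = 171316 + \left(3 + 349 + \frac{1}{8}\right) = 171316 + \frac{2817}{8} = \frac{1373345}{8}$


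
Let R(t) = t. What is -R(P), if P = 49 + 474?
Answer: -523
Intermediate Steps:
P = 523
-R(P) = -1*523 = -523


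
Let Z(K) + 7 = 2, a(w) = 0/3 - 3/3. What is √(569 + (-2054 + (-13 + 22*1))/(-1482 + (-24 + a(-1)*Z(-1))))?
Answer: √1285027114/1501 ≈ 23.882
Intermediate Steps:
a(w) = -1 (a(w) = 0*(⅓) - 3*⅓ = 0 - 1 = -1)
Z(K) = -5 (Z(K) = -7 + 2 = -5)
√(569 + (-2054 + (-13 + 22*1))/(-1482 + (-24 + a(-1)*Z(-1)))) = √(569 + (-2054 + (-13 + 22*1))/(-1482 + (-24 - 1*(-5)))) = √(569 + (-2054 + (-13 + 22))/(-1482 + (-24 + 5))) = √(569 + (-2054 + 9)/(-1482 - 19)) = √(569 - 2045/(-1501)) = √(569 - 2045*(-1/1501)) = √(569 + 2045/1501) = √(856114/1501) = √1285027114/1501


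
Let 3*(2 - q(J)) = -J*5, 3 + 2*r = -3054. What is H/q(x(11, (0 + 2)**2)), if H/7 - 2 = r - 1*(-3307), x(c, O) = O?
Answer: 74781/52 ≈ 1438.1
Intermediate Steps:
r = -3057/2 (r = -3/2 + (1/2)*(-3054) = -3/2 - 1527 = -3057/2 ≈ -1528.5)
H = 24927/2 (H = 14 + 7*(-3057/2 - 1*(-3307)) = 14 + 7*(-3057/2 + 3307) = 14 + 7*(3557/2) = 14 + 24899/2 = 24927/2 ≈ 12464.)
q(J) = 2 + 5*J/3 (q(J) = 2 - (-1)*J*5/3 = 2 - (-1)*5*J/3 = 2 - (-5)*J/3 = 2 + 5*J/3)
H/q(x(11, (0 + 2)**2)) = 24927/(2*(2 + 5*(0 + 2)**2/3)) = 24927/(2*(2 + (5/3)*2**2)) = 24927/(2*(2 + (5/3)*4)) = 24927/(2*(2 + 20/3)) = 24927/(2*(26/3)) = (24927/2)*(3/26) = 74781/52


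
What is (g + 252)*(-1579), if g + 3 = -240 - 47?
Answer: 60002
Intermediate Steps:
g = -290 (g = -3 + (-240 - 47) = -3 - 287 = -290)
(g + 252)*(-1579) = (-290 + 252)*(-1579) = -38*(-1579) = 60002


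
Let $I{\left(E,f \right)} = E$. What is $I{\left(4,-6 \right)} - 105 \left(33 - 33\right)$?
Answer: $4$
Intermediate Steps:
$I{\left(4,-6 \right)} - 105 \left(33 - 33\right) = 4 - 105 \left(33 - 33\right) = 4 - 0 = 4 + 0 = 4$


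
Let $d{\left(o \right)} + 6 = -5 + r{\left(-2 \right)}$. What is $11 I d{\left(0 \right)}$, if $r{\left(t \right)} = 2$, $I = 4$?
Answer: $-396$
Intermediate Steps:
$d{\left(o \right)} = -9$ ($d{\left(o \right)} = -6 + \left(-5 + 2\right) = -6 - 3 = -9$)
$11 I d{\left(0 \right)} = 11 \cdot 4 \left(-9\right) = 44 \left(-9\right) = -396$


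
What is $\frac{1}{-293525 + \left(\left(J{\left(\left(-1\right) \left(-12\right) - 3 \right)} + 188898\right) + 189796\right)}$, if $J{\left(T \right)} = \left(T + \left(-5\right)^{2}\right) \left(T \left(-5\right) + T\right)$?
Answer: $\frac{1}{83945} \approx 1.1913 \cdot 10^{-5}$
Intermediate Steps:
$J{\left(T \right)} = - 4 T \left(25 + T\right)$ ($J{\left(T \right)} = \left(T + 25\right) \left(- 5 T + T\right) = \left(25 + T\right) \left(- 4 T\right) = - 4 T \left(25 + T\right)$)
$\frac{1}{-293525 + \left(\left(J{\left(\left(-1\right) \left(-12\right) - 3 \right)} + 188898\right) + 189796\right)} = \frac{1}{-293525 + \left(\left(- 4 \left(\left(-1\right) \left(-12\right) - 3\right) \left(25 - -9\right) + 188898\right) + 189796\right)} = \frac{1}{-293525 + \left(\left(- 4 \left(12 - 3\right) \left(25 + \left(12 - 3\right)\right) + 188898\right) + 189796\right)} = \frac{1}{-293525 + \left(\left(\left(-4\right) 9 \left(25 + 9\right) + 188898\right) + 189796\right)} = \frac{1}{-293525 + \left(\left(\left(-4\right) 9 \cdot 34 + 188898\right) + 189796\right)} = \frac{1}{-293525 + \left(\left(-1224 + 188898\right) + 189796\right)} = \frac{1}{-293525 + \left(187674 + 189796\right)} = \frac{1}{-293525 + 377470} = \frac{1}{83945}$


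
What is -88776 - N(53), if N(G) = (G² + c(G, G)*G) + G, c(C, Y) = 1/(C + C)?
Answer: -183277/2 ≈ -91639.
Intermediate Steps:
c(C, Y) = 1/(2*C)
N(G) = ½ + G + G² (N(G) = (G² + (1/(2*G))*G) + G = (G² + ½) + G = (½ + G²) + G = ½ + G + G²)
-88776 - N(53) = -88776 - (½ + 53 + 53²) = -88776 - (½ + 53 + 2809) = -88776 - 1*5725/2 = -88776 - 5725/2 = -183277/2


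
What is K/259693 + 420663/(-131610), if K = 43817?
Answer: -34492160363/11392731910 ≈ -3.0276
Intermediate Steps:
K/259693 + 420663/(-131610) = 43817/259693 + 420663/(-131610) = 43817*(1/259693) + 420663*(-1/131610) = 43817/259693 - 140221/43870 = -34492160363/11392731910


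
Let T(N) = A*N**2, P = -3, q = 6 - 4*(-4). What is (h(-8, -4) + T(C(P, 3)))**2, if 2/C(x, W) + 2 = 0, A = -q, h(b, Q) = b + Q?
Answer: 1156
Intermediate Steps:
q = 22 (q = 6 + 16 = 22)
h(b, Q) = Q + b
A = -22 (A = -1*22 = -22)
C(x, W) = -1 (C(x, W) = 2/(-2 + 0) = 2/(-2) = 2*(-1/2) = -1)
T(N) = -22*N**2
(h(-8, -4) + T(C(P, 3)))**2 = ((-4 - 8) - 22*(-1)**2)**2 = (-12 - 22*1)**2 = (-12 - 22)**2 = (-34)**2 = 1156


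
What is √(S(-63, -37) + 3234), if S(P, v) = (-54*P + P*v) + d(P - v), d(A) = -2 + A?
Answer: √8939 ≈ 94.546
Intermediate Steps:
S(P, v) = -2 - v - 53*P + P*v (S(P, v) = (-54*P + P*v) + (-2 + (P - v)) = (-54*P + P*v) + (-2 + P - v) = -2 - v - 53*P + P*v)
√(S(-63, -37) + 3234) = √((-2 - 1*(-37) - 53*(-63) - 63*(-37)) + 3234) = √((-2 + 37 + 3339 + 2331) + 3234) = √(5705 + 3234) = √8939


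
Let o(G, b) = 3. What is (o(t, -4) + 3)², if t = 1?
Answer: 36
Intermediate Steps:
(o(t, -4) + 3)² = (3 + 3)² = 6² = 36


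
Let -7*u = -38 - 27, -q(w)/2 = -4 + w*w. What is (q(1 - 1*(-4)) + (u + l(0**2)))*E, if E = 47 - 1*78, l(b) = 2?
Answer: 6665/7 ≈ 952.14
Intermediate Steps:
q(w) = 8 - 2*w**2 (q(w) = -2*(-4 + w*w) = -2*(-4 + w**2) = 8 - 2*w**2)
E = -31 (E = 47 - 78 = -31)
u = 65/7 (u = -(-38 - 27)/7 = -1/7*(-65) = 65/7 ≈ 9.2857)
(q(1 - 1*(-4)) + (u + l(0**2)))*E = ((8 - 2*(1 - 1*(-4))**2) + (65/7 + 2))*(-31) = ((8 - 2*(1 + 4)**2) + 79/7)*(-31) = ((8 - 2*5**2) + 79/7)*(-31) = ((8 - 2*25) + 79/7)*(-31) = ((8 - 50) + 79/7)*(-31) = (-42 + 79/7)*(-31) = -215/7*(-31) = 6665/7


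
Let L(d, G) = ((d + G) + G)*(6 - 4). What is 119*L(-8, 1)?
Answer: -1428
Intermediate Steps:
L(d, G) = 2*d + 4*G (L(d, G) = ((G + d) + G)*2 = (d + 2*G)*2 = 2*d + 4*G)
119*L(-8, 1) = 119*(2*(-8) + 4*1) = 119*(-16 + 4) = 119*(-12) = -1428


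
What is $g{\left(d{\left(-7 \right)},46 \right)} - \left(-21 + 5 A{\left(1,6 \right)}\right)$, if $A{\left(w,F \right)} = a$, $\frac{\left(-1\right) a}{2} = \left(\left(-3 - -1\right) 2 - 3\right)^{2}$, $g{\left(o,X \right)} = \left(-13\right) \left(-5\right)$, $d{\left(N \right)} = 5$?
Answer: $576$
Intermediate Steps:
$g{\left(o,X \right)} = 65$
$a = -98$ ($a = - 2 \left(\left(-3 - -1\right) 2 - 3\right)^{2} = - 2 \left(\left(-3 + 1\right) 2 - 3\right)^{2} = - 2 \left(\left(-2\right) 2 - 3\right)^{2} = - 2 \left(-4 - 3\right)^{2} = - 2 \left(-7\right)^{2} = \left(-2\right) 49 = -98$)
$A{\left(w,F \right)} = -98$
$g{\left(d{\left(-7 \right)},46 \right)} - \left(-21 + 5 A{\left(1,6 \right)}\right) = 65 - \left(-21 + 5 \left(-98\right)\right) = 65 - \left(-21 - 490\right) = 65 - -511 = 65 + 511 = 576$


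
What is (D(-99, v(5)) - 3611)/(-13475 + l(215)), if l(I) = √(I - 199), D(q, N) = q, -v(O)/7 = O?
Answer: 3710/13471 ≈ 0.27541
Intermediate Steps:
v(O) = -7*O
l(I) = √(-199 + I)
(D(-99, v(5)) - 3611)/(-13475 + l(215)) = (-99 - 3611)/(-13475 + √(-199 + 215)) = -3710/(-13475 + √16) = -3710/(-13475 + 4) = -3710/(-13471) = -3710*(-1/13471) = 3710/13471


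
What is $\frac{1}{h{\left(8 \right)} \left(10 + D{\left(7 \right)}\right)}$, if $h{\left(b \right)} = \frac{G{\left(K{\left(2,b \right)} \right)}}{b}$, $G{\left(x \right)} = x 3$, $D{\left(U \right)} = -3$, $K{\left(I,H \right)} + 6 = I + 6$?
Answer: $\frac{4}{21} \approx 0.19048$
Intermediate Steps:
$K{\left(I,H \right)} = I$ ($K{\left(I,H \right)} = -6 + \left(I + 6\right) = -6 + \left(6 + I\right) = I$)
$G{\left(x \right)} = 3 x$
$h{\left(b \right)} = \frac{6}{b}$ ($h{\left(b \right)} = \frac{3 \cdot 2}{b} = \frac{6}{b}$)
$\frac{1}{h{\left(8 \right)} \left(10 + D{\left(7 \right)}\right)} = \frac{1}{\frac{6}{8} \left(10 - 3\right)} = \frac{1}{6 \cdot \frac{1}{8} \cdot 7} = \frac{1}{\frac{3}{4} \cdot 7} = \frac{1}{\frac{21}{4}} = \frac{4}{21}$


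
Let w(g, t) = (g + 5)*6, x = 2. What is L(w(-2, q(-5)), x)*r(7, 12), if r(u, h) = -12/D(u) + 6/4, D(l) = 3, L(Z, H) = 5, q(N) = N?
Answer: -25/2 ≈ -12.500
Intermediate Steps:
w(g, t) = 30 + 6*g (w(g, t) = (5 + g)*6 = 30 + 6*g)
r(u, h) = -5/2 (r(u, h) = -12/3 + 6/4 = -12*⅓ + 6*(¼) = -4 + 3/2 = -5/2)
L(w(-2, q(-5)), x)*r(7, 12) = 5*(-5/2) = -25/2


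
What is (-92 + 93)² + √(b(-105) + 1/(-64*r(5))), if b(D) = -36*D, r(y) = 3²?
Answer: 1 + √2177279/24 ≈ 62.482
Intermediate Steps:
r(y) = 9
(-92 + 93)² + √(b(-105) + 1/(-64*r(5))) = (-92 + 93)² + √(-36*(-105) + 1/(-64*9)) = 1² + √(3780 + 1/(-576)) = 1 + √(3780 - 1/576) = 1 + √(2177279/576) = 1 + √2177279/24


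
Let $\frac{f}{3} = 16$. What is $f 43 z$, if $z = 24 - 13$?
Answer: $22704$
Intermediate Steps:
$f = 48$ ($f = 3 \cdot 16 = 48$)
$z = 11$
$f 43 z = 48 \cdot 43 \cdot 11 = 2064 \cdot 11 = 22704$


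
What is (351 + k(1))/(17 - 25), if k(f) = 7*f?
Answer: -179/4 ≈ -44.750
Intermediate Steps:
(351 + k(1))/(17 - 25) = (351 + 7*1)/(17 - 25) = (351 + 7)/(-8) = 358*(-⅛) = -179/4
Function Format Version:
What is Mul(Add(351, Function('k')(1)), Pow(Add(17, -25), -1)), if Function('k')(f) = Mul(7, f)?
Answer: Rational(-179, 4) ≈ -44.750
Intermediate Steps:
Mul(Add(351, Function('k')(1)), Pow(Add(17, -25), -1)) = Mul(Add(351, Mul(7, 1)), Pow(Add(17, -25), -1)) = Mul(Add(351, 7), Pow(-8, -1)) = Mul(358, Rational(-1, 8)) = Rational(-179, 4)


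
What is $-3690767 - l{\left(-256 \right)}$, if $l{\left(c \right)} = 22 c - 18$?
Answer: $-3685117$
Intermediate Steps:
$l{\left(c \right)} = -18 + 22 c$
$-3690767 - l{\left(-256 \right)} = -3690767 - \left(-18 + 22 \left(-256\right)\right) = -3690767 - \left(-18 - 5632\right) = -3690767 - -5650 = -3690767 + 5650 = -3685117$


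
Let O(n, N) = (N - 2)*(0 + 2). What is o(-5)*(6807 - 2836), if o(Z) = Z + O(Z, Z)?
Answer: -75449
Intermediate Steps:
O(n, N) = -4 + 2*N (O(n, N) = (-2 + N)*2 = -4 + 2*N)
o(Z) = -4 + 3*Z (o(Z) = Z + (-4 + 2*Z) = -4 + 3*Z)
o(-5)*(6807 - 2836) = (-4 + 3*(-5))*(6807 - 2836) = (-4 - 15)*3971 = -19*3971 = -75449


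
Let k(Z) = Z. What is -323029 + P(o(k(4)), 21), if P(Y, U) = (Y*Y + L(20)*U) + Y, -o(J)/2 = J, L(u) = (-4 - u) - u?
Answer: -323897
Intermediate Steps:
L(u) = -4 - 2*u
o(J) = -2*J
P(Y, U) = Y + Y² - 44*U (P(Y, U) = (Y*Y + (-4 - 2*20)*U) + Y = (Y² + (-4 - 40)*U) + Y = (Y² - 44*U) + Y = Y + Y² - 44*U)
-323029 + P(o(k(4)), 21) = -323029 + (-2*4 + (-2*4)² - 44*21) = -323029 + (-8 + (-8)² - 924) = -323029 + (-8 + 64 - 924) = -323029 - 868 = -323897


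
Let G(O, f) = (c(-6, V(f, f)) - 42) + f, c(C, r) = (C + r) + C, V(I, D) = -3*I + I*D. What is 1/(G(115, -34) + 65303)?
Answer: 1/66473 ≈ 1.5044e-5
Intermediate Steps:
V(I, D) = -3*I + D*I
c(C, r) = r + 2*C
G(O, f) = -54 + f + f*(-3 + f) (G(O, f) = ((f*(-3 + f) + 2*(-6)) - 42) + f = ((f*(-3 + f) - 12) - 42) + f = ((-12 + f*(-3 + f)) - 42) + f = (-54 + f*(-3 + f)) + f = -54 + f + f*(-3 + f))
1/(G(115, -34) + 65303) = 1/((-54 - 34 - 34*(-3 - 34)) + 65303) = 1/((-54 - 34 - 34*(-37)) + 65303) = 1/((-54 - 34 + 1258) + 65303) = 1/(1170 + 65303) = 1/66473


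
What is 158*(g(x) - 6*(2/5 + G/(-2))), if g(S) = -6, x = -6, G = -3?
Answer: -13746/5 ≈ -2749.2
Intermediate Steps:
158*(g(x) - 6*(2/5 + G/(-2))) = 158*(-6 - 6*(2/5 - 3/(-2))) = 158*(-6 - 6*(2*(⅕) - 3*(-½))) = 158*(-6 - 6*(⅖ + 3/2)) = 158*(-6 - 6*19/10) = 158*(-6 - 57/5) = 158*(-87/5) = -13746/5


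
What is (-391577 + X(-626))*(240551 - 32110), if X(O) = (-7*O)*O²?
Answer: 357853396233255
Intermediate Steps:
X(O) = -7*O³
(-391577 + X(-626))*(240551 - 32110) = (-391577 - 7*(-626)³)*(240551 - 32110) = (-391577 - 7*(-245314376))*208441 = (-391577 + 1717200632)*208441 = 1716809055*208441 = 357853396233255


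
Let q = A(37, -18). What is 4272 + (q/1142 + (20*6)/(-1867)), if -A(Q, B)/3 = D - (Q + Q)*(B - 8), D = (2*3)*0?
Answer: 4548738822/1066057 ≈ 4266.9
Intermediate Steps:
D = 0 (D = 6*0 = 0)
A(Q, B) = 6*Q*(-8 + B) (A(Q, B) = -3*(0 - (Q + Q)*(B - 8)) = -3*(0 - 2*Q*(-8 + B)) = -(-6)*Q*(-8 + B) = 6*Q*(-8 + B))
q = -5772 (q = 6*37*(-8 - 18) = 6*37*(-26) = -5772)
4272 + (q/1142 + (20*6)/(-1867)) = 4272 + (-5772/1142 + (20*6)/(-1867)) = 4272 + (-5772*1/1142 + 120*(-1/1867)) = 4272 + (-2886/571 - 120/1867) = 4272 - 5456682/1066057 = 4548738822/1066057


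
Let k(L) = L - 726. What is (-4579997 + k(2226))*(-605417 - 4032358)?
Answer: 21234038924175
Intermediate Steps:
k(L) = -726 + L
(-4579997 + k(2226))*(-605417 - 4032358) = (-4579997 + (-726 + 2226))*(-605417 - 4032358) = (-4579997 + 1500)*(-4637775) = -4578497*(-4637775) = 21234038924175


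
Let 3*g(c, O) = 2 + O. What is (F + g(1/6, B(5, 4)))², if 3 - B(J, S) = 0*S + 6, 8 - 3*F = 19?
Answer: 16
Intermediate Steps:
F = -11/3 (F = 8/3 - ⅓*19 = 8/3 - 19/3 = -11/3 ≈ -3.6667)
B(J, S) = -3 (B(J, S) = 3 - (0*S + 6) = 3 - (0 + 6) = 3 - 1*6 = 3 - 6 = -3)
g(c, O) = ⅔ + O/3 (g(c, O) = (2 + O)/3 = ⅔ + O/3)
(F + g(1/6, B(5, 4)))² = (-11/3 + (⅔ + (⅓)*(-3)))² = (-11/3 + (⅔ - 1))² = (-11/3 - ⅓)² = (-4)² = 16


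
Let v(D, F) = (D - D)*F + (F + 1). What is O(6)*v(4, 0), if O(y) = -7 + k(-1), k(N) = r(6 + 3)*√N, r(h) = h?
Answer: -7 + 9*I ≈ -7.0 + 9.0*I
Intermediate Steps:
k(N) = 9*√N (k(N) = (6 + 3)*√N = 9*√N)
O(y) = -7 + 9*I (O(y) = -7 + 9*√(-1) = -7 + 9*I)
v(D, F) = 1 + F (v(D, F) = 0*F + (1 + F) = 0 + (1 + F) = 1 + F)
O(6)*v(4, 0) = (-7 + 9*I)*(1 + 0) = (-7 + 9*I)*1 = -7 + 9*I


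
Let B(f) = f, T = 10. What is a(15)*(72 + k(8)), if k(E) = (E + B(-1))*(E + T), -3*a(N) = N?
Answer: -990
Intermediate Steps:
a(N) = -N/3
k(E) = (-1 + E)*(10 + E) (k(E) = (E - 1)*(E + 10) = (-1 + E)*(10 + E))
a(15)*(72 + k(8)) = (-⅓*15)*(72 + (-10 + 8² + 9*8)) = -5*(72 + (-10 + 64 + 72)) = -5*(72 + 126) = -5*198 = -990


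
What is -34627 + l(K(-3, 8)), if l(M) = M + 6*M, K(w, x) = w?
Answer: -34648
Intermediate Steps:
l(M) = 7*M
-34627 + l(K(-3, 8)) = -34627 + 7*(-3) = -34627 - 21 = -34648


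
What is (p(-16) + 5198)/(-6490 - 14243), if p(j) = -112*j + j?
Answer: -6974/20733 ≈ -0.33637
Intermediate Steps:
p(j) = -111*j
(p(-16) + 5198)/(-6490 - 14243) = (-111*(-16) + 5198)/(-6490 - 14243) = (1776 + 5198)/(-20733) = 6974*(-1/20733) = -6974/20733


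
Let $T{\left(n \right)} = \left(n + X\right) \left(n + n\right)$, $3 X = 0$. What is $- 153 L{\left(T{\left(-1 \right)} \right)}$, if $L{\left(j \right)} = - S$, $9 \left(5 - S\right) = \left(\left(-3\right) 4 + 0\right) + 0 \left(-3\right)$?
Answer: $969$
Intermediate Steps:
$X = 0$ ($X = \frac{1}{3} \cdot 0 = 0$)
$T{\left(n \right)} = 2 n^{2}$ ($T{\left(n \right)} = \left(n + 0\right) \left(n + n\right) = n 2 n = 2 n^{2}$)
$S = \frac{19}{3}$ ($S = 5 - \frac{\left(\left(-3\right) 4 + 0\right) + 0 \left(-3\right)}{9} = 5 - \frac{\left(-12 + 0\right) + 0}{9} = 5 - \frac{-12 + 0}{9} = 5 - - \frac{4}{3} = 5 + \frac{4}{3} = \frac{19}{3} \approx 6.3333$)
$L{\left(j \right)} = - \frac{19}{3}$ ($L{\left(j \right)} = \left(-1\right) \frac{19}{3} = - \frac{19}{3}$)
$- 153 L{\left(T{\left(-1 \right)} \right)} = \left(-153\right) \left(- \frac{19}{3}\right) = 969$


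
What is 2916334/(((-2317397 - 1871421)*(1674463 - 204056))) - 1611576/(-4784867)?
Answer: 4963056709189704899/14735637445329411421 ≈ 0.33681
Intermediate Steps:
2916334/(((-2317397 - 1871421)*(1674463 - 204056))) - 1611576/(-4784867) = 2916334/((-4188818*1470407)) - 1611576*(-1/4784867) = 2916334/(-6159267308926) + 1611576/4784867 = 2916334*(-1/6159267308926) + 1611576/4784867 = -1458167/3079633654463 + 1611576/4784867 = 4963056709189704899/14735637445329411421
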